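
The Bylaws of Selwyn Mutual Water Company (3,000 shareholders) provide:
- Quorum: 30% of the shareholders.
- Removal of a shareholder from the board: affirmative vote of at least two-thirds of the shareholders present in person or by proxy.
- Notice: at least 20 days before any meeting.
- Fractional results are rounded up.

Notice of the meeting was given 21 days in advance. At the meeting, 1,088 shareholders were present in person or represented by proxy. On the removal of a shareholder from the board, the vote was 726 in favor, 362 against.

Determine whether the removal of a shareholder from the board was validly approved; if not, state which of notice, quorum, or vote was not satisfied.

Notice: 21 days given; 20 required. Satisfied.
Quorum: 30% of 3,000 = 900; 1,088 present. Satisfied.
Vote: requires two-thirds of those present (1,088); 2/3 of 1088 = 725.33, rounded up to 726, so 726 needed; 726 in favor. Satisfied.

Valid — all requirements satisfied.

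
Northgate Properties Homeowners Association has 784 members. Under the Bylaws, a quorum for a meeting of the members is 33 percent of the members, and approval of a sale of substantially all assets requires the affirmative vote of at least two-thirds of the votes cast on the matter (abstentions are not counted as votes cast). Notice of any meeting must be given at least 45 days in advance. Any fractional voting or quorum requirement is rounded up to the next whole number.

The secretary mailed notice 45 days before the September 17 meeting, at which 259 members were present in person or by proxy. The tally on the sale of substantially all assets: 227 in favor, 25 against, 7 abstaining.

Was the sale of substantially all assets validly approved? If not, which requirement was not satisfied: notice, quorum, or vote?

Valid — all requirements satisfied.

Notice: 45 days given; 45 required. Satisfied.
Quorum: 33% of 784 = 258.72, rounded up to 259; 259 present. Satisfied.
Vote: requires two-thirds of the votes cast (259 − 7 abstaining = 252); 2/3 of 252 = 168, so 168 needed; 227 in favor. Satisfied.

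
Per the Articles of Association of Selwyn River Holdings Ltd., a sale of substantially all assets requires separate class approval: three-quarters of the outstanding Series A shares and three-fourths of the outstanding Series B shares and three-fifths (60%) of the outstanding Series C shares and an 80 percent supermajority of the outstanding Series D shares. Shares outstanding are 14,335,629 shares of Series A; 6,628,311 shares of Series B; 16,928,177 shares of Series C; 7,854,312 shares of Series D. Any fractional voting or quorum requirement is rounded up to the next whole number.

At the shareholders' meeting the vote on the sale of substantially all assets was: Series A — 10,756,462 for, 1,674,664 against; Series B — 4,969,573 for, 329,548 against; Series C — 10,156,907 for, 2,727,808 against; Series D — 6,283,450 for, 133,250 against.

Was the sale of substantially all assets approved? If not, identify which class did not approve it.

Series A: 3/4 of 14335629 = 10751721.75, rounded up to 10751722; 10,751,722 required, 10,756,462 in favor — approved.
Series B: 3/4 of 6628311 = 4971233.25, rounded up to 4971234; 4,971,234 required, 4,969,573 in favor — not approved.
Series C: 3/5 of 16928177 = 10156906.20, rounded up to 10156907; 10,156,907 required, 10,156,907 in favor — approved.
Series D: 4/5 of 7854312 = 6283449.60, rounded up to 6283450; 6,283,450 required, 6,283,450 in favor — approved.

Not approved — the Series B shares did not give the required vote.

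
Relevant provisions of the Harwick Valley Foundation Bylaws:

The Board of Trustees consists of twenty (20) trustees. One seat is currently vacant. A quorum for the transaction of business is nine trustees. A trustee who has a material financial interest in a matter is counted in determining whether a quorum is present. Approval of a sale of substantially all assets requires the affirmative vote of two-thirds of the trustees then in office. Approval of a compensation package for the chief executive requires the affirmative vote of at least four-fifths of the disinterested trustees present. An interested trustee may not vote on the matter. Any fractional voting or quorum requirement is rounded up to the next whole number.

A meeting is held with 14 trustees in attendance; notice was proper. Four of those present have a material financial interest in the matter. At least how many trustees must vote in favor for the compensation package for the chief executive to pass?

8

The compensation package for the chief executive requires four-fifths of the disinterested trustees present (14 − 4 = 10).
4/5 of 10 = 8.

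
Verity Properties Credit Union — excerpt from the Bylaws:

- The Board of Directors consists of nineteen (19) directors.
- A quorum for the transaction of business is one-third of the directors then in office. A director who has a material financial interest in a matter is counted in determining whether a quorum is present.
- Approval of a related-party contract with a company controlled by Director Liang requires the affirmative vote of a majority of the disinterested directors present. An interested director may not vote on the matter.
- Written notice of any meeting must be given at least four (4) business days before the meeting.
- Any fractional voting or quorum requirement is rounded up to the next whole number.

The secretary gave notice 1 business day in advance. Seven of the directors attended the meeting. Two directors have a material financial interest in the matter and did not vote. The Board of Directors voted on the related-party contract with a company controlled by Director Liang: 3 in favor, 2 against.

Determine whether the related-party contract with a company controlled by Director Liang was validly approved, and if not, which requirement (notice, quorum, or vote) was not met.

Notice: 1 business day given; 4 required (1 < 4). Not satisfied.
Quorum: 7 present (interested directors count toward quorum); quorum is 7. Satisfied.
Vote: the related-party contract with a company controlled by Director Liang requires a majority of the disinterested directors present (7 − 2 = 5). A majority of 5 is 3, so 3 affirmative votes are needed; 3 voted in favor. Satisfied.

Invalid — notice requirement not satisfied.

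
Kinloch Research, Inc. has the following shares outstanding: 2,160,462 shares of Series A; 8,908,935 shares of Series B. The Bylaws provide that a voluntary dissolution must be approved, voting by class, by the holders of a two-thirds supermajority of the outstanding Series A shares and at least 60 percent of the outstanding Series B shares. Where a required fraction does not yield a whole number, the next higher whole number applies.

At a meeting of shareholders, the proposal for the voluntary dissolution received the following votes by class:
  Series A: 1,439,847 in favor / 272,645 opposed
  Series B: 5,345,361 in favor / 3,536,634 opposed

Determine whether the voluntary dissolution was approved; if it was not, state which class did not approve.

Series A: 2/3 of 2160462 = 1440308; 1,440,308 required, 1,439,847 in favor — not approved.
Series B: 3/5 of 8908935 = 5345361; 5,345,361 required, 5,345,361 in favor — approved.

Not approved — the Series A shares did not give the required vote.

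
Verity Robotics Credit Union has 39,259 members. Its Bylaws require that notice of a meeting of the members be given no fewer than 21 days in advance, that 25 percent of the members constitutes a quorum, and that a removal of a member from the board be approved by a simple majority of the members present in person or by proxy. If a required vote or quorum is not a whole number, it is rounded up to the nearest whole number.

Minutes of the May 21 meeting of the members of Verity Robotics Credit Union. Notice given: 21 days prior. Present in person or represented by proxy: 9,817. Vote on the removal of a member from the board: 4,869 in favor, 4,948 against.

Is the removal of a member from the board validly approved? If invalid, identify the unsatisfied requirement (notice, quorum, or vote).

Notice: 21 days given; 21 required. Satisfied.
Quorum: 25% of 39,259 = 9,814.75, rounded up to 9,815; 9,817 present. Satisfied.
Vote: requires a majority of those present (9,817); a majority of 9817 is 4909, so 4,909 needed; 4,869 in favor. Not satisfied.

Invalid — vote requirement not satisfied.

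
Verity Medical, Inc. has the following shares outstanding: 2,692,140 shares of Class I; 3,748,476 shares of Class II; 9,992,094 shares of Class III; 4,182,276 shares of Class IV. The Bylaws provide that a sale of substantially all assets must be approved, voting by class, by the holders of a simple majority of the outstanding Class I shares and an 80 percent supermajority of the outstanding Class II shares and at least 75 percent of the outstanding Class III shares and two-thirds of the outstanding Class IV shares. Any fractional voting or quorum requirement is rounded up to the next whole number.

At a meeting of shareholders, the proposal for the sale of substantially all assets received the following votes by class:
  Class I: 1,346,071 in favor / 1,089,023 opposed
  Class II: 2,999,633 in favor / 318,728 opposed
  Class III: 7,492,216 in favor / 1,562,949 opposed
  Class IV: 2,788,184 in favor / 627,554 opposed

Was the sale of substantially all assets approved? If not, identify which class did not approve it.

Class I: a majority of 2692140 is 1346071; 1,346,071 required, 1,346,071 in favor — approved.
Class II: 4/5 of 3748476 = 2998780.80, rounded up to 2998781; 2,998,781 required, 2,999,633 in favor — approved.
Class III: 3/4 of 9992094 = 7494070.50, rounded up to 7494071; 7,494,071 required, 7,492,216 in favor — not approved.
Class IV: 2/3 of 4182276 = 2788184; 2,788,184 required, 2,788,184 in favor — approved.

Not approved — the Class III shares did not give the required vote.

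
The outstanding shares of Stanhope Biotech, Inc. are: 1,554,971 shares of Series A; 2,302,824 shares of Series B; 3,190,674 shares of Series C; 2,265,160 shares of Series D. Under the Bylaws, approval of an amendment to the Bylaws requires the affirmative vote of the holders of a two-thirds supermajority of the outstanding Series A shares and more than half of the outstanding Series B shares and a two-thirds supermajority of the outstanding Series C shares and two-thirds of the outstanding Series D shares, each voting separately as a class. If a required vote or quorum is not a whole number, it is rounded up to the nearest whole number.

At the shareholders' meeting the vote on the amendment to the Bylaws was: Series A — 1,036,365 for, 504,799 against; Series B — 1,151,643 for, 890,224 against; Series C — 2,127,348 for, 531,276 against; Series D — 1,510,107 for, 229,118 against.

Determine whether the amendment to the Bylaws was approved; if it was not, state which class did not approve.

Not approved — the Series A shares did not give the required vote.

Series A: 2/3 of 1554971 = 1036647.33, rounded up to 1036648; 1,036,648 required, 1,036,365 in favor — not approved.
Series B: a majority of 2302824 is 1151413; 1,151,413 required, 1,151,643 in favor — approved.
Series C: 2/3 of 3190674 = 2127116; 2,127,116 required, 2,127,348 in favor — approved.
Series D: 2/3 of 2265160 = 1510106.67, rounded up to 1510107; 1,510,107 required, 1,510,107 in favor — approved.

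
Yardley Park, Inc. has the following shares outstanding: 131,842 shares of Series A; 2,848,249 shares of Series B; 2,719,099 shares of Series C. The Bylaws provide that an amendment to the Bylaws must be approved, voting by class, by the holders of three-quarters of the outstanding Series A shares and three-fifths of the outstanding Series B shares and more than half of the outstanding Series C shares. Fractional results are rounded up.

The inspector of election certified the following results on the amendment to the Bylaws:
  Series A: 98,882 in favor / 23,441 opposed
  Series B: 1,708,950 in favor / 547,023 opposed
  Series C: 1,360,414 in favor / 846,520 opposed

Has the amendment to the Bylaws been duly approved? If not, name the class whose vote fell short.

Approved — every class gave the required vote.

Series A: 3/4 of 131842 = 98881.50, rounded up to 98882; 98,882 required, 98,882 in favor — approved.
Series B: 3/5 of 2848249 = 1708949.40, rounded up to 1708950; 1,708,950 required, 1,708,950 in favor — approved.
Series C: a majority of 2719099 is 1359550; 1,359,550 required, 1,360,414 in favor — approved.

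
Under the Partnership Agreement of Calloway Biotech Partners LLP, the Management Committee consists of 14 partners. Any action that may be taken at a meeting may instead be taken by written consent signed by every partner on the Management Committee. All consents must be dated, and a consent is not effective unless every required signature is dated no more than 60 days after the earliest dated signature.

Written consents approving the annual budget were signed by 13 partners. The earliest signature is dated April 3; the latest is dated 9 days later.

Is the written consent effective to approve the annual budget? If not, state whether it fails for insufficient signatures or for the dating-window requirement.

Signatures required: all of 14 — unanimous means all 14, so 14 needed; 13 signed. Insufficient.
Dating window: the latest signature is 9 days after the earliest; the limit is 60 days. Within the window.

Not effective — insufficient signatures.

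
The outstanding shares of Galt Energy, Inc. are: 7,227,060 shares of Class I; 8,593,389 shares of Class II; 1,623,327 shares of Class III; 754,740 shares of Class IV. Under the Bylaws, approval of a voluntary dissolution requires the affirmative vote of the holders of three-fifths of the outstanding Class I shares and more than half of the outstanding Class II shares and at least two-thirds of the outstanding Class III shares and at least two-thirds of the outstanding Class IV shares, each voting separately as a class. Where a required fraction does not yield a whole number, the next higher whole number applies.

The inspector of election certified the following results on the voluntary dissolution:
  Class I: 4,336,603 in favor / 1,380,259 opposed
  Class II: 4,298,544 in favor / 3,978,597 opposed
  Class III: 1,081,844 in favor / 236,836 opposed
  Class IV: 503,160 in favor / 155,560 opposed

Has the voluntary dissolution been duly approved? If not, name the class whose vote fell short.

Class I: 3/5 of 7227060 = 4336236; 4,336,236 required, 4,336,603 in favor — approved.
Class II: a majority of 8593389 is 4296695; 4,296,695 required, 4,298,544 in favor — approved.
Class III: 2/3 of 1623327 = 1082218; 1,082,218 required, 1,081,844 in favor — not approved.
Class IV: 2/3 of 754740 = 503160; 503,160 required, 503,160 in favor — approved.

Not approved — the Class III shares did not give the required vote.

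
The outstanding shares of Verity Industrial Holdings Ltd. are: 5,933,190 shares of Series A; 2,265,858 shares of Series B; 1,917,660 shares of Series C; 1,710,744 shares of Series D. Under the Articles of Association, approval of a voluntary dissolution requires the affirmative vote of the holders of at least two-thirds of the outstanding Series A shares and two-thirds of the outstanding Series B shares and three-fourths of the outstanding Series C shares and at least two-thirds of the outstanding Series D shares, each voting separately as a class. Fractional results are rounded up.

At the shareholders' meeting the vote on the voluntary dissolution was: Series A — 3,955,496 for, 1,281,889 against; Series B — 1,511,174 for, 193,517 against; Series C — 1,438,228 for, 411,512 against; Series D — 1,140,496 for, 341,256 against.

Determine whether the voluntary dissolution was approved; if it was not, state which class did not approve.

Series A: 2/3 of 5933190 = 3955460; 3,955,460 required, 3,955,496 in favor — approved.
Series B: 2/3 of 2265858 = 1510572; 1,510,572 required, 1,511,174 in favor — approved.
Series C: 3/4 of 1917660 = 1438245; 1,438,245 required, 1,438,228 in favor — not approved.
Series D: 2/3 of 1710744 = 1140496; 1,140,496 required, 1,140,496 in favor — approved.

Not approved — the Series C shares did not give the required vote.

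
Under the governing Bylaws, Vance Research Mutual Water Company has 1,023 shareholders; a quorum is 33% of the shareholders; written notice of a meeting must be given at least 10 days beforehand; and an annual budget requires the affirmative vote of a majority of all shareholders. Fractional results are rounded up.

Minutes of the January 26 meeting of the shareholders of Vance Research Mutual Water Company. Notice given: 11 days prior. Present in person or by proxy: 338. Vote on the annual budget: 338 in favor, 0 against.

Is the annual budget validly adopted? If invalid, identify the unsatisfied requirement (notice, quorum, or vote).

Invalid — vote requirement not satisfied.

Notice: 11 days given; 10 required. Satisfied.
Quorum: 33% of 1,023 = 337.59, rounded up to 338; 338 present. Satisfied.
Vote: requires a majority of all shareholders (1,023); a majority of 1023 is 512, so 512 needed; 338 in favor. Not satisfied.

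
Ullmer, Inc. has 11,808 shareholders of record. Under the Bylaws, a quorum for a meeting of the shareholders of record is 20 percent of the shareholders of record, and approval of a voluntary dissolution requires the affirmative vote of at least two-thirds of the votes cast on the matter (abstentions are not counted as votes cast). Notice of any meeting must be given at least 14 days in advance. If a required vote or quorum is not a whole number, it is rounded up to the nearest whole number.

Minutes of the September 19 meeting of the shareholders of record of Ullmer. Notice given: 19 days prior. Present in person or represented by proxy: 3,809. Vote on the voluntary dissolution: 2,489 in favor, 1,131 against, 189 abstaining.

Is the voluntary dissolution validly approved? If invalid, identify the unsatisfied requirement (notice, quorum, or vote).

Notice: 19 days given; 14 required. Satisfied.
Quorum: 20% of 11,808 = 2,361.60, rounded up to 2,362; 3,809 present. Satisfied.
Vote: requires two-thirds of the votes cast (3,809 − 189 abstaining = 3,620); 2/3 of 3620 = 2413.33, rounded up to 2414, so 2,414 needed; 2,489 in favor. Satisfied.

Valid — all requirements satisfied.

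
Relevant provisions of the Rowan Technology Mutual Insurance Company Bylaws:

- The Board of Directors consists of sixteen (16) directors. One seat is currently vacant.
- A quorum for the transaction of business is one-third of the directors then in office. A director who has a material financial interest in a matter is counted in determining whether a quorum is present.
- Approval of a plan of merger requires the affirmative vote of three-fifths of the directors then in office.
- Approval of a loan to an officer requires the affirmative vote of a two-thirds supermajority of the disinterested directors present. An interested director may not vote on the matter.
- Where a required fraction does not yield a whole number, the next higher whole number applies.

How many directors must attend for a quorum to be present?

5

1/3 of 15 = 5.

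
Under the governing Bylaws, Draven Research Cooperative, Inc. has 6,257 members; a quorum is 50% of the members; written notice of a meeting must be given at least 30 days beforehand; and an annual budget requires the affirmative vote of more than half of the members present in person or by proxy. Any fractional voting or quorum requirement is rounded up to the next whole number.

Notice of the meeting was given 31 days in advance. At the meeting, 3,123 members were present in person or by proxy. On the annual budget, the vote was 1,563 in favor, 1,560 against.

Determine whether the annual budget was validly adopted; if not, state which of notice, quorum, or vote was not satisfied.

Invalid — quorum requirement not satisfied.

Notice: 31 days given; 30 required. Satisfied.
Quorum: 50% of 6,257 = 3,128.50, rounded up to 3,129; 3,123 present. Not satisfied.
Vote: requires a majority of those present (3,123); a majority of 3123 is 1562, so 1,562 needed; 1,563 in favor. Satisfied.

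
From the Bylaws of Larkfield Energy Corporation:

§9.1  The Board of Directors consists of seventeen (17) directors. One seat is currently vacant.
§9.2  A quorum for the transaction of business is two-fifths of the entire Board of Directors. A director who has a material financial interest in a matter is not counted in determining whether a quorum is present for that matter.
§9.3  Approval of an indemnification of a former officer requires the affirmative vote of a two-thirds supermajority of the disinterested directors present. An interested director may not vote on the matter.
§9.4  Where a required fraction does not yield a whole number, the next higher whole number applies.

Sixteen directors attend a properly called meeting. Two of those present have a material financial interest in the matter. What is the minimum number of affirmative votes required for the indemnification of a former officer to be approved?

10

The indemnification of a former officer requires two-thirds of the disinterested directors present (16 − 2 = 14).
2/3 of 14 = 9.33, rounded up to 10.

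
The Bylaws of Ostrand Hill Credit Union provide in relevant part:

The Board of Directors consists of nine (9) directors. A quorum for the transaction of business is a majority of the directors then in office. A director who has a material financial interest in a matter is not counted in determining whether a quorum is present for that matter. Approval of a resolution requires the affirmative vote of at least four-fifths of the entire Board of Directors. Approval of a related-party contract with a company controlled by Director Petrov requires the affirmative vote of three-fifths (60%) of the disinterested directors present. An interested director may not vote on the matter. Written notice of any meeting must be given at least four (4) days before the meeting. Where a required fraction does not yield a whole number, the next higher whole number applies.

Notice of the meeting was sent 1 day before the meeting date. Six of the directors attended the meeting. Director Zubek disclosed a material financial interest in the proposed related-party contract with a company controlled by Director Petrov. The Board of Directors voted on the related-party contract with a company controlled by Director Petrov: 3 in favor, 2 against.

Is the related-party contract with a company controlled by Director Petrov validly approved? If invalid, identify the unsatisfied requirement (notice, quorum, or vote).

Notice: 1 day given; 4 required (1 < 4). Not satisfied.
Quorum: 6 present, but the 1 interested director does not count, leaving 5. Quorum is 5. Satisfied.
Vote: the related-party contract with a company controlled by Director Petrov requires three-fifths of the disinterested directors present (6 − 1 = 5). 3/5 of 5 = 3, so 3 affirmative votes are needed; 3 voted in favor. Satisfied.

Invalid — notice requirement not satisfied.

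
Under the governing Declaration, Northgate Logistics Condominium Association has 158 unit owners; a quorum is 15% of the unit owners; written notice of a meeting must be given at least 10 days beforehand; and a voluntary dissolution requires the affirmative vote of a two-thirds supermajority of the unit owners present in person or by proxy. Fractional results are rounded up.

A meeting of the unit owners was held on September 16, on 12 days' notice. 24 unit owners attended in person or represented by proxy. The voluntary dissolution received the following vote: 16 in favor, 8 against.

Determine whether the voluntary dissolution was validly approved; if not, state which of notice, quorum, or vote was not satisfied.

Notice: 12 days given; 10 required. Satisfied.
Quorum: 15% of 158 = 23.70, rounded up to 24; 24 present. Satisfied.
Vote: requires two-thirds of those present (24); 2/3 of 24 = 16, so 16 needed; 16 in favor. Satisfied.

Valid — all requirements satisfied.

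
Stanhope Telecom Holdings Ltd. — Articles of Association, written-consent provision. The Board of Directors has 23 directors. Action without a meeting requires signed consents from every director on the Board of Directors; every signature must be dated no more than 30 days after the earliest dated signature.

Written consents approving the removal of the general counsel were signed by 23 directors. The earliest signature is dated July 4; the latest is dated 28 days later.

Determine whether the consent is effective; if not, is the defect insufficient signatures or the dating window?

Signatures required: all of 23 — unanimous means all 23, so 23 needed; 23 signed. Sufficient.
Dating window: the latest signature is 28 days after the earliest; the limit is 30 days. Within the window.

Effective — both the signature and dating-window requirements are satisfied.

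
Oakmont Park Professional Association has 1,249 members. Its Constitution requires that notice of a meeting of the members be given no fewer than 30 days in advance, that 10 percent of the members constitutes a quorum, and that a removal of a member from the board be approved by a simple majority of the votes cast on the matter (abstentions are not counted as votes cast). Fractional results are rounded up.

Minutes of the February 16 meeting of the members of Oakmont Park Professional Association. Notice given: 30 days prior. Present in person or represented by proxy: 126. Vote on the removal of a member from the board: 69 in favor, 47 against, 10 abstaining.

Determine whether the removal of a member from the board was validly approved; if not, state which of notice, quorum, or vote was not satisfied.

Notice: 30 days given; 30 required. Satisfied.
Quorum: 10% of 1,249 = 124.90, rounded up to 125; 126 present. Satisfied.
Vote: requires a majority of the votes cast (126 − 10 abstaining = 116); a majority of 116 is 59, so 59 needed; 69 in favor. Satisfied.

Valid — all requirements satisfied.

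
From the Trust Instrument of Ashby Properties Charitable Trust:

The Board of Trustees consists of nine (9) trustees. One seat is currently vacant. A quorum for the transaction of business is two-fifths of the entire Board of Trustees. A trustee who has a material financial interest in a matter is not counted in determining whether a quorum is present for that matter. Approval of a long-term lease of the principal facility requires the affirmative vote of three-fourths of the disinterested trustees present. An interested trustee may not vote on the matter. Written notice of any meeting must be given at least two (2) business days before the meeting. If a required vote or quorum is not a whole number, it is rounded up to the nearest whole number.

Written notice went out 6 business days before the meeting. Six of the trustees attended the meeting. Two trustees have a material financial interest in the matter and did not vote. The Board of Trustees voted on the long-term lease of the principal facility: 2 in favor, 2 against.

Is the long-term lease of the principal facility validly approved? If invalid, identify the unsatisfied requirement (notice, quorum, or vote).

Invalid — vote requirement not satisfied.

Notice: 6 business days given; 2 required (6 ≥ 2). Satisfied.
Quorum: 6 present, but the 2 interested trustees do not count, leaving 4. Quorum is 4. Satisfied.
Vote: the long-term lease of the principal facility requires three-fourths of the disinterested trustees present (6 − 2 = 4). 3/4 of 4 = 3, so 3 affirmative votes are needed; 2 voted in favor. Not satisfied.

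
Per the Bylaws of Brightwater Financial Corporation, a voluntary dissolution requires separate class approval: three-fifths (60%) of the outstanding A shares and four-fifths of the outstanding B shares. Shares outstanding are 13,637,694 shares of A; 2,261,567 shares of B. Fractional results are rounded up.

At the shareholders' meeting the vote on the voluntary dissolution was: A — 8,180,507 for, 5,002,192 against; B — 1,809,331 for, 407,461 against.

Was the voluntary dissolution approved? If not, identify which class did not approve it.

A: 3/5 of 13637694 = 8182616.40, rounded up to 8182617; 8,182,617 required, 8,180,507 in favor — not approved.
B: 4/5 of 2261567 = 1809253.60, rounded up to 1809254; 1,809,254 required, 1,809,331 in favor — approved.

Not approved — the A shares did not give the required vote.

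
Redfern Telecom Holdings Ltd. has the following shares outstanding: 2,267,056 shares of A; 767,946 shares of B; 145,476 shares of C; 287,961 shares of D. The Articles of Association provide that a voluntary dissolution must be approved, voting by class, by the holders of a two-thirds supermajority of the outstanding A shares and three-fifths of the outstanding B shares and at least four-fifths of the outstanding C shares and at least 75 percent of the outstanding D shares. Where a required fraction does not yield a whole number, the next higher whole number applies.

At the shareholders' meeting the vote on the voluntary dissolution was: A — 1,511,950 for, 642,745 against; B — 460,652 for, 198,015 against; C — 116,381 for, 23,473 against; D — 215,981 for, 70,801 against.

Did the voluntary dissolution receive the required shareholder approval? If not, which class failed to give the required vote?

A: 2/3 of 2267056 = 1511370.67, rounded up to 1511371; 1,511,371 required, 1,511,950 in favor — approved.
B: 3/5 of 767946 = 460767.60, rounded up to 460768; 460,768 required, 460,652 in favor — not approved.
C: 4/5 of 145476 = 116380.80, rounded up to 116381; 116,381 required, 116,381 in favor — approved.
D: 3/4 of 287961 = 215970.75, rounded up to 215971; 215,971 required, 215,981 in favor — approved.

Not approved — the B shares did not give the required vote.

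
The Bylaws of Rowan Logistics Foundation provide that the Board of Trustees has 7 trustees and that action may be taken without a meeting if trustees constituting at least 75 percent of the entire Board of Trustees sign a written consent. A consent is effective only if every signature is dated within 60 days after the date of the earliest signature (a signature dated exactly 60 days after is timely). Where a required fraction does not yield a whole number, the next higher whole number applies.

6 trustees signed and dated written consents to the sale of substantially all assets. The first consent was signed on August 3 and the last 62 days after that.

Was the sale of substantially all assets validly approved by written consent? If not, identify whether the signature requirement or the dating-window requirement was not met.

Signatures required: at least 75 percent of 7 — 3/4 of 7 = 5.25, rounded up to 6, so 6 needed; 6 signed. Sufficient.
Dating window: the latest signature is 62 days after the earliest; the limit is 60 days. Outside the window.

Not effective — dating-window requirement not satisfied.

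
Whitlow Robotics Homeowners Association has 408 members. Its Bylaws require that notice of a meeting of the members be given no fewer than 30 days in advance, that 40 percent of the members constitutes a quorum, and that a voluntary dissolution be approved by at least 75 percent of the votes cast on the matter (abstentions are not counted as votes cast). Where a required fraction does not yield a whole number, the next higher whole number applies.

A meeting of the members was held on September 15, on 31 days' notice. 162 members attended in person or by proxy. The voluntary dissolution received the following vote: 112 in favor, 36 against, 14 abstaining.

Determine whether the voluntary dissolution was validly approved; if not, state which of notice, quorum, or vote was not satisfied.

Invalid — quorum requirement not satisfied.

Notice: 31 days given; 30 required. Satisfied.
Quorum: 40% of 408 = 163.20, rounded up to 164; 162 present. Not satisfied.
Vote: requires three-fourths of the votes cast (162 − 14 abstaining = 148); 3/4 of 148 = 111, so 111 needed; 112 in favor. Satisfied.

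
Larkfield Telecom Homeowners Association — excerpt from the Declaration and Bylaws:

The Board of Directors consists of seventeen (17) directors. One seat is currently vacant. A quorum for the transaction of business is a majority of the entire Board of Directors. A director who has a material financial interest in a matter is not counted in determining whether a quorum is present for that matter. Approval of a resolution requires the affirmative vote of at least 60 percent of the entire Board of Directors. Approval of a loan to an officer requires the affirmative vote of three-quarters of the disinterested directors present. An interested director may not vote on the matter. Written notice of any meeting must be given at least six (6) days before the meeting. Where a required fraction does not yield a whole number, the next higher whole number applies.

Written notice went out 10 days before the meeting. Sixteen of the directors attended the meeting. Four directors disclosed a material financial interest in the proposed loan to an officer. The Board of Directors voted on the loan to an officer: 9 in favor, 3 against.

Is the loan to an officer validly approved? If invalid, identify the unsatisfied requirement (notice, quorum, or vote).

Valid — all requirements satisfied.

Notice: 10 days given; 6 required (10 ≥ 6). Satisfied.
Quorum: 16 present, but the 4 interested directors do not count, leaving 12. Quorum is 9. Satisfied.
Vote: the loan to an officer requires three-fourths of the disinterested directors present (16 − 4 = 12). 3/4 of 12 = 9, so 9 affirmative votes are needed; 9 voted in favor. Satisfied.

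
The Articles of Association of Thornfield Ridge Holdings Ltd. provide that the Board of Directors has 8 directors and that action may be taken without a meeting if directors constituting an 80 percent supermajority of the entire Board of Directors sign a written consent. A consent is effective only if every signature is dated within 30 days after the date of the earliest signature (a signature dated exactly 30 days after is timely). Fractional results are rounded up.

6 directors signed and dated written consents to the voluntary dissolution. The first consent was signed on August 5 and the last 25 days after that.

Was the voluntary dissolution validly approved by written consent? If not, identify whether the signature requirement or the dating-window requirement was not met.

Signatures required: an 80 percent supermajority of 8 — 4/5 of 8 = 6.40, rounded up to 7, so 7 needed; 6 signed. Insufficient.
Dating window: the latest signature is 25 days after the earliest; the limit is 30 days. Within the window.

Not effective — insufficient signatures.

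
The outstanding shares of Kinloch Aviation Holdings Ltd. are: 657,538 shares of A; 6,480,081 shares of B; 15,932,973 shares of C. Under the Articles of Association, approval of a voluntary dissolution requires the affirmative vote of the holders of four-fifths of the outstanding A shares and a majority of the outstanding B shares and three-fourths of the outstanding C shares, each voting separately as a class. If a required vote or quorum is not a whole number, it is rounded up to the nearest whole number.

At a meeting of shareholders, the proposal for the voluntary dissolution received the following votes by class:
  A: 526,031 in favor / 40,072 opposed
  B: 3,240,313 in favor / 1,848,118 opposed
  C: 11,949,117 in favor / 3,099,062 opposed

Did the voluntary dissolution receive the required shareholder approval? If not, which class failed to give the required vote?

A: 4/5 of 657538 = 526030.40, rounded up to 526031; 526,031 required, 526,031 in favor — approved.
B: a majority of 6480081 is 3240041; 3,240,041 required, 3,240,313 in favor — approved.
C: 3/4 of 15932973 = 11949729.75, rounded up to 11949730; 11,949,730 required, 11,949,117 in favor — not approved.

Not approved — the C shares did not give the required vote.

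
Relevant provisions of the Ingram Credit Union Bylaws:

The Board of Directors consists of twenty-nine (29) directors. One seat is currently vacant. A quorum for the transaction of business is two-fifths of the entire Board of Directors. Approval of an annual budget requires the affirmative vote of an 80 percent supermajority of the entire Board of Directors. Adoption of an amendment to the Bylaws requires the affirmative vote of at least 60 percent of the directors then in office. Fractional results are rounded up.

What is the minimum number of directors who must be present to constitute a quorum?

12

2/5 of 29 = 11.60, rounded up to 12.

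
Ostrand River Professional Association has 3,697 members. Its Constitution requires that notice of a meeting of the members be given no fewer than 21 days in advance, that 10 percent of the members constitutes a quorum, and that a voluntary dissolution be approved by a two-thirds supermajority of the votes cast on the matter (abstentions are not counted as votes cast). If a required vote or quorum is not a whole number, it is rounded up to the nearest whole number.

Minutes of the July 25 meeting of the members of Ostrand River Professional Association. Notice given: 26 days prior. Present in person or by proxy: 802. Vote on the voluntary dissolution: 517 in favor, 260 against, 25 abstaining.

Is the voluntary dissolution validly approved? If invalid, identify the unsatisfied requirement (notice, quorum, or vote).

Invalid — vote requirement not satisfied.

Notice: 26 days given; 21 required. Satisfied.
Quorum: 10% of 3,697 = 369.70, rounded up to 370; 802 present. Satisfied.
Vote: requires two-thirds of the votes cast (802 − 25 abstaining = 777); 2/3 of 777 = 518, so 518 needed; 517 in favor. Not satisfied.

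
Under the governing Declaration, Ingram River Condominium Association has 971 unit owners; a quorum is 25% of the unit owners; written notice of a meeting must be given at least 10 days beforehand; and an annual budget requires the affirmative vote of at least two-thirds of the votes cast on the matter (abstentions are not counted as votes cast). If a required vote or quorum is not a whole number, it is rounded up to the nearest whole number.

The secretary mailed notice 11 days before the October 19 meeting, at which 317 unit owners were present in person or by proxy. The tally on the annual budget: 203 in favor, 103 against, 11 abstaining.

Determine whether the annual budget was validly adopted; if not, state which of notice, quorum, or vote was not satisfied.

Invalid — vote requirement not satisfied.

Notice: 11 days given; 10 required. Satisfied.
Quorum: 25% of 971 = 242.75, rounded up to 243; 317 present. Satisfied.
Vote: requires two-thirds of the votes cast (317 − 11 abstaining = 306); 2/3 of 306 = 204, so 204 needed; 203 in favor. Not satisfied.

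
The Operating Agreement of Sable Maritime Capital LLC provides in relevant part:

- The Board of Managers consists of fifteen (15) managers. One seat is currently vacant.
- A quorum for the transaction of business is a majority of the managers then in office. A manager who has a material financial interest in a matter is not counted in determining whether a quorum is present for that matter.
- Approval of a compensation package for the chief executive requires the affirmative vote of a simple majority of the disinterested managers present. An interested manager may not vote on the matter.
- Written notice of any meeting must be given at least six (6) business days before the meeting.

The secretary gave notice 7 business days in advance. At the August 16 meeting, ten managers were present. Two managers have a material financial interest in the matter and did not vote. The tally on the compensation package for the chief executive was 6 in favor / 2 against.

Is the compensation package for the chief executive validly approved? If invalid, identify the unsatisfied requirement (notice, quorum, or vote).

Valid — all requirements satisfied.

Notice: 7 business days given; 6 required (7 ≥ 6). Satisfied.
Quorum: 10 present, but the 2 interested managers do not count, leaving 8. Quorum is 8. Satisfied.
Vote: the compensation package for the chief executive requires a majority of the disinterested managers present (10 − 2 = 8). A majority of 8 is 5, so 5 affirmative votes are needed; 6 voted in favor. Satisfied.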